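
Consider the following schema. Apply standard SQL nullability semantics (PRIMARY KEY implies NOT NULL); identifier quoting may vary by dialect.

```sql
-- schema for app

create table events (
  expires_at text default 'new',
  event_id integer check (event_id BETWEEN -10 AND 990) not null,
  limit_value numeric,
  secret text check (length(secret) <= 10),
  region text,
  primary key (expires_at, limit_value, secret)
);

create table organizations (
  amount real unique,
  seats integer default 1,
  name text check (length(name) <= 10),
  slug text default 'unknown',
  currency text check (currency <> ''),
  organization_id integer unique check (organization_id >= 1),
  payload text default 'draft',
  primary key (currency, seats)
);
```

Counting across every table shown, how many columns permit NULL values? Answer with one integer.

events: 1 nullable (region — PK (expires_at, limit_value, secret) and explicit NOT NULL columns excluded).
organizations: 5 nullable (amount, name, slug, organization_id, payload — PK (currency, seats) and explicit NOT NULL columns excluded).
Total: 1 + 5 = 6.

6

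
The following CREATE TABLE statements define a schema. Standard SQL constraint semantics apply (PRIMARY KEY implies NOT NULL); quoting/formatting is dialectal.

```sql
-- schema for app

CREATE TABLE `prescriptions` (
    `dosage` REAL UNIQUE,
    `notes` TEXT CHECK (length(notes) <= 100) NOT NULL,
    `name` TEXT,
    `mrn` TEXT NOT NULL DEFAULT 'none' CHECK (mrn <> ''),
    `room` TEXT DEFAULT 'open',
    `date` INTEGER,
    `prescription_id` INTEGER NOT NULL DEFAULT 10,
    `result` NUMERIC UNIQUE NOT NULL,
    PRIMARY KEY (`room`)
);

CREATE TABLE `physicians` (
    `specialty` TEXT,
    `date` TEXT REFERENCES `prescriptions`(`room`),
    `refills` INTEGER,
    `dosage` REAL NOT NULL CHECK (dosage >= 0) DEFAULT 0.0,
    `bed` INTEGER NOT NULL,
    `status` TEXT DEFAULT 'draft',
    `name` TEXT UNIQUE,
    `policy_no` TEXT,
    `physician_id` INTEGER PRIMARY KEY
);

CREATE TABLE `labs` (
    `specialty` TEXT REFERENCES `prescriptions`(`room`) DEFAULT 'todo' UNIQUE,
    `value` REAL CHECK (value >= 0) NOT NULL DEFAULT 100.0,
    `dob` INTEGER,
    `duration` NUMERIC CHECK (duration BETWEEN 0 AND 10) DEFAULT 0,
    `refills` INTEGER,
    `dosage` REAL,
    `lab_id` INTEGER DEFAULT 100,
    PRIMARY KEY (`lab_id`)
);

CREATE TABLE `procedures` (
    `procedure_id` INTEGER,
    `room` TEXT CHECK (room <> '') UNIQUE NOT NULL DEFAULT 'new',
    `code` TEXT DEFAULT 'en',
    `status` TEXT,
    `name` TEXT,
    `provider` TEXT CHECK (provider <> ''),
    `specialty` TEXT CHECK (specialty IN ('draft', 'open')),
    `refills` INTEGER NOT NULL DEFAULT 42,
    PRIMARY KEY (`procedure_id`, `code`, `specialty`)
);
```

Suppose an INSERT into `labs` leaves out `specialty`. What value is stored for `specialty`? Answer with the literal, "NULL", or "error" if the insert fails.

specialty has an explicit DEFAULT 'todo'.
When the column is omitted from an INSERT, that default is used.

'todo'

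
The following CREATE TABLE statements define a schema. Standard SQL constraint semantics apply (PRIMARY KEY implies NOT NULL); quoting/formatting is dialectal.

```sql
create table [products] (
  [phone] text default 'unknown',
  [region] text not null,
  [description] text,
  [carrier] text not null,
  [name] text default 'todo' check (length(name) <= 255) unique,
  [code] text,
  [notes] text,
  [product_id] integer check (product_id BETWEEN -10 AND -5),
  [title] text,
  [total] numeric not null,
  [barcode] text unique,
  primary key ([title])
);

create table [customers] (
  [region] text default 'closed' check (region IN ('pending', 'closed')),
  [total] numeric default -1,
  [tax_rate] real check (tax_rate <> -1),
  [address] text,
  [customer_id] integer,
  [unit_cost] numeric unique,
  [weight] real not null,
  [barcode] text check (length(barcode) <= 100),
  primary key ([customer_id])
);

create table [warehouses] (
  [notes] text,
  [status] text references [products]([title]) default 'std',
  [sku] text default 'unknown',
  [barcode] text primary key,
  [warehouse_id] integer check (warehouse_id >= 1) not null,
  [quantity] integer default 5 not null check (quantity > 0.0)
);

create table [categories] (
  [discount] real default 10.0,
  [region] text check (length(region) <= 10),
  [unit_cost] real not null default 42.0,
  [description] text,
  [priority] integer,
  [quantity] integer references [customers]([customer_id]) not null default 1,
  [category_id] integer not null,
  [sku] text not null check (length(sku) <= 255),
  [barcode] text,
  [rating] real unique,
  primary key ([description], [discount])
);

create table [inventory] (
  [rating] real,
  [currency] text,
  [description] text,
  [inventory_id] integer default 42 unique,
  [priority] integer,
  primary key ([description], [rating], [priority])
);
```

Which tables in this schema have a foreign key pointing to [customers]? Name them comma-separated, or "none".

categories

- categories.quantity references customers(customer_id).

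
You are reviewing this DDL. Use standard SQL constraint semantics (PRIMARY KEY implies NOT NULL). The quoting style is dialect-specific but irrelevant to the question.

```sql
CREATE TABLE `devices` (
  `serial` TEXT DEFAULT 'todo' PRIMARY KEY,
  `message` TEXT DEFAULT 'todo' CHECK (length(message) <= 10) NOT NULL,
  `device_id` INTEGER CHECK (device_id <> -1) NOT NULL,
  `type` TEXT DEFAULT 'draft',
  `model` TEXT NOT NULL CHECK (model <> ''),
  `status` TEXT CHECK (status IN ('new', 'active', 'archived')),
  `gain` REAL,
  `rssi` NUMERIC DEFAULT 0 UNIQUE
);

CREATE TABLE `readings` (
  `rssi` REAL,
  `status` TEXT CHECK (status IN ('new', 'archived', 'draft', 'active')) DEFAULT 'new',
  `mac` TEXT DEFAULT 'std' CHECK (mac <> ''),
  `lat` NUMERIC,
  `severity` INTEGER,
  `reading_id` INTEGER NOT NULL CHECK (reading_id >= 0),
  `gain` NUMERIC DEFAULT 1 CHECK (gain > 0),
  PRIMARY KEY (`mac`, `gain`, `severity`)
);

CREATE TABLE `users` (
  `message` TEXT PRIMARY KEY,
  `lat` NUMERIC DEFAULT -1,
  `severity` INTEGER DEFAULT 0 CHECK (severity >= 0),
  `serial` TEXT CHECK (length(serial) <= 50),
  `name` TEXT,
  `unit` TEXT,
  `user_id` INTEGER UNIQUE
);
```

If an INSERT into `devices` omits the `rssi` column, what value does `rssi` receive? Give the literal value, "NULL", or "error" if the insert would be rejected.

0

rssi has an explicit DEFAULT 0.
When the column is omitted from an INSERT, that default is used.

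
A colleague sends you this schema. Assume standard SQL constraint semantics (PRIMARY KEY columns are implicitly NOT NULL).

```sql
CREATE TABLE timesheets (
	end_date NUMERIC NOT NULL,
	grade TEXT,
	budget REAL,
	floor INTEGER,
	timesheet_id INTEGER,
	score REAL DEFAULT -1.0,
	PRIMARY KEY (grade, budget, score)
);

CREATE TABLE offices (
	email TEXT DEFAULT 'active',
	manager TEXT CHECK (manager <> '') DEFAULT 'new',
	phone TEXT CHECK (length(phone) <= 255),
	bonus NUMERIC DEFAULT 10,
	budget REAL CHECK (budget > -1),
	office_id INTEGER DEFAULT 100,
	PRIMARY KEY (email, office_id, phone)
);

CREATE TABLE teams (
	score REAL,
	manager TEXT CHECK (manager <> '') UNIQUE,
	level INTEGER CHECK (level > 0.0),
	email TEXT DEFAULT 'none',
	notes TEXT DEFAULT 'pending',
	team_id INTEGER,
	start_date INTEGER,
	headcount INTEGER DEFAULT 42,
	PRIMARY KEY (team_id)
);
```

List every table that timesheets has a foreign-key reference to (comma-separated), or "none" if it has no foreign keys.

none

No column in timesheets has a REFERENCES clause.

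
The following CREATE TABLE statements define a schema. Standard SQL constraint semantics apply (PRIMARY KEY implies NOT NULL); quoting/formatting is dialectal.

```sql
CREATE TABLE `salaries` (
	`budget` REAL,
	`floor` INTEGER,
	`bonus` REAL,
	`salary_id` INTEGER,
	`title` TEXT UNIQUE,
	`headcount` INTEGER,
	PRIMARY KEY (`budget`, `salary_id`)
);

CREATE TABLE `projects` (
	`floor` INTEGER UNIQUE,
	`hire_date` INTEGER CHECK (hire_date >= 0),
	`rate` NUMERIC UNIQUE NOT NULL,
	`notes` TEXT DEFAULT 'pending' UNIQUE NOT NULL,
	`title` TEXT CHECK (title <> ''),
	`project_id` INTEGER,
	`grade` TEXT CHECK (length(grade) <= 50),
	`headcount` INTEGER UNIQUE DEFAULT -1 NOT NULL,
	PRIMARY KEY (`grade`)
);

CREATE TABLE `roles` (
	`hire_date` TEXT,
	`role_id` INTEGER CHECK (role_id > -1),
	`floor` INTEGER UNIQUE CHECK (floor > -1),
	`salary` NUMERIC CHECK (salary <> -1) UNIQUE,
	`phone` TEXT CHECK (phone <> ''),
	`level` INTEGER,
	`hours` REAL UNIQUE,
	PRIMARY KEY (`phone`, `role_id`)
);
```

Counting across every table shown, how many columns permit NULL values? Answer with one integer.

salaries: 4 nullable (floor, bonus, title, headcount — PK (budget, salary_id) and explicit NOT NULL columns excluded).
projects: 4 nullable (floor, hire_date, title, project_id — PK (grade) and explicit NOT NULL columns excluded).
roles: 5 nullable (hire_date, floor, salary, level, hours — PK (phone, role_id) and explicit NOT NULL columns excluded).
Total: 4 + 4 + 5 = 13.

13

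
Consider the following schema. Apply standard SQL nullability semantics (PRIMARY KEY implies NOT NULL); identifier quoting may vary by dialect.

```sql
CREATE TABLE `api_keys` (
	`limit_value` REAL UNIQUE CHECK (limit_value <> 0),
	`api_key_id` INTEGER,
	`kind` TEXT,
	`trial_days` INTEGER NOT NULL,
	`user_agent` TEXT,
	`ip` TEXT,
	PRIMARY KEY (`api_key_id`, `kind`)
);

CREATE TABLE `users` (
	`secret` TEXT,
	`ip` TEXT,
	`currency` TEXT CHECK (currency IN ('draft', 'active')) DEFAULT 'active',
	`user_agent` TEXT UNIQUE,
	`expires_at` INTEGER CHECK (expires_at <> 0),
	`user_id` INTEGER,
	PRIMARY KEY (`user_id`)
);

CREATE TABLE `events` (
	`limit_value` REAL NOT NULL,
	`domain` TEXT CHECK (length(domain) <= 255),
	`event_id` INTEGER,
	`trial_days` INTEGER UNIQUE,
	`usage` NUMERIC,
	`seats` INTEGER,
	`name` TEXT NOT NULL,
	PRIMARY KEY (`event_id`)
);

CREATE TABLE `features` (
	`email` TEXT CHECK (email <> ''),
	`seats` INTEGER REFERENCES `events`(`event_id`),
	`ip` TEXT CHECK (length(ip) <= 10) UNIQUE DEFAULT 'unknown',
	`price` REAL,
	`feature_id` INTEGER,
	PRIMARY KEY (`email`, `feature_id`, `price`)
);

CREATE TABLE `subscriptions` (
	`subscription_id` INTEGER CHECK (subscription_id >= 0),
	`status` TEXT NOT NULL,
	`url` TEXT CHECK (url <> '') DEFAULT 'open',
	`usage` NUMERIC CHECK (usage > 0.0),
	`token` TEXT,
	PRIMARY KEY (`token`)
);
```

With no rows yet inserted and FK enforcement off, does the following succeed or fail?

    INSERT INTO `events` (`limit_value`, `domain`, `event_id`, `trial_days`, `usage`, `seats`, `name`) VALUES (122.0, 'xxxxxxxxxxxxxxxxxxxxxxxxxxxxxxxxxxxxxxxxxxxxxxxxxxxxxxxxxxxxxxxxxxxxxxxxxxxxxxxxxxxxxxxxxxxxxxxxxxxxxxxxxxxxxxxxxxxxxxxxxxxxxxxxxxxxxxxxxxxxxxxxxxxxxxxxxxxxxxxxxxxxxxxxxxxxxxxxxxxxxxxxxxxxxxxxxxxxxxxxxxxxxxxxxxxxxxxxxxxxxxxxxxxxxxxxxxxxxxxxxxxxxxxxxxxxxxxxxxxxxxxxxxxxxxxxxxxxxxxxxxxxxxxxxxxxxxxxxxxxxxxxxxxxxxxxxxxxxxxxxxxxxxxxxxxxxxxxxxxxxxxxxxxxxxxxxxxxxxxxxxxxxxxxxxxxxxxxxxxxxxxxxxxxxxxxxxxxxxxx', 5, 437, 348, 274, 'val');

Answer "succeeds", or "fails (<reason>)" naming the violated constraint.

The value 'xxxxxxxxxxxxxxxxxxxxxxxxxxxxxxxxxxxxxxxxxxxxxxxxxxxxxxxxxxxxxxxxxxxxxxxxxxxxxxxxxxxxxxxxxxxxxxxxxxxxxxxxxxxxxxxxxxxxxxxxxxxxxxxxxxxxxxxxxxxxxxxxxxxxxxxxxxxxxxxxxxxxxxxxxxxxxxxxxxxxxxxxxxxxxxxxxxxxxxxxxxxxxxxxxxxxxxxxxxxxxxxxxxxxxxxxxxxxxxxxxxxxxxxxxxxxxxxxxxxxxxxxxxxxxxxxxxxxxxxxxxxxxxxxxxxxxxxxxxxxxxxxxxxxxxxxxxxxxxxxxxxxxxxxxxxxxxxxxxxxxxxxxxxxxxxxxxxxxxxxxxxxxxxxxxxxxxxxxxxxxxxxxxxxxxxxxxxxxxxx' for domain violates CHECK (length(domain) <= 255).

fails (CHECK on domain)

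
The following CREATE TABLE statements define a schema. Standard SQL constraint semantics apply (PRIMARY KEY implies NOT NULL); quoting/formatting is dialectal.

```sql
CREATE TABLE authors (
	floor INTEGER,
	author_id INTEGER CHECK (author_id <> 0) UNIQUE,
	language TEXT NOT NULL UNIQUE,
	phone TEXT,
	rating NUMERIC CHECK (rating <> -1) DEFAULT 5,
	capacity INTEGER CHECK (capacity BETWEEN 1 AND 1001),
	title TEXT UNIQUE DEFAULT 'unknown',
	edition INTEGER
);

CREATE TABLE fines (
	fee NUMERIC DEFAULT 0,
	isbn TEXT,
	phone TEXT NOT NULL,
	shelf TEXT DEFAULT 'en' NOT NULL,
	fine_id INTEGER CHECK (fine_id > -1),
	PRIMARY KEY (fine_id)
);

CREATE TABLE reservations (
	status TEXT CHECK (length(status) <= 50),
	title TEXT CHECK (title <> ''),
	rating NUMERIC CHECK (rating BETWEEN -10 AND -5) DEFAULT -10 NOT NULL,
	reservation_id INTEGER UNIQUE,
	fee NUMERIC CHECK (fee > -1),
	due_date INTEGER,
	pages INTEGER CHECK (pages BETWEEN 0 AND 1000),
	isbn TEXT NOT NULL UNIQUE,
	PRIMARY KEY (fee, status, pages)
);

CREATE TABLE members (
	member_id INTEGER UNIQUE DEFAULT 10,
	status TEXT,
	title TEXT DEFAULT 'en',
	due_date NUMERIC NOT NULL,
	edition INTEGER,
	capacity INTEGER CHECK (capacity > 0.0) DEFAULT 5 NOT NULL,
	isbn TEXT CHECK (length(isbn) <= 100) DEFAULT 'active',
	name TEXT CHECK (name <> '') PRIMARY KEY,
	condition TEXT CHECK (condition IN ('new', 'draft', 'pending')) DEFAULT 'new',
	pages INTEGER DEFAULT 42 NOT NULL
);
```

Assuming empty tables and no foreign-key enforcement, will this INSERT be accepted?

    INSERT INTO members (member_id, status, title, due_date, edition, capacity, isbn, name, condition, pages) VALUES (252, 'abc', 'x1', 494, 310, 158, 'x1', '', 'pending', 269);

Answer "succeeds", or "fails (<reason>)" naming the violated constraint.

The value '' for name violates CHECK (name <> '').

fails (CHECK on name)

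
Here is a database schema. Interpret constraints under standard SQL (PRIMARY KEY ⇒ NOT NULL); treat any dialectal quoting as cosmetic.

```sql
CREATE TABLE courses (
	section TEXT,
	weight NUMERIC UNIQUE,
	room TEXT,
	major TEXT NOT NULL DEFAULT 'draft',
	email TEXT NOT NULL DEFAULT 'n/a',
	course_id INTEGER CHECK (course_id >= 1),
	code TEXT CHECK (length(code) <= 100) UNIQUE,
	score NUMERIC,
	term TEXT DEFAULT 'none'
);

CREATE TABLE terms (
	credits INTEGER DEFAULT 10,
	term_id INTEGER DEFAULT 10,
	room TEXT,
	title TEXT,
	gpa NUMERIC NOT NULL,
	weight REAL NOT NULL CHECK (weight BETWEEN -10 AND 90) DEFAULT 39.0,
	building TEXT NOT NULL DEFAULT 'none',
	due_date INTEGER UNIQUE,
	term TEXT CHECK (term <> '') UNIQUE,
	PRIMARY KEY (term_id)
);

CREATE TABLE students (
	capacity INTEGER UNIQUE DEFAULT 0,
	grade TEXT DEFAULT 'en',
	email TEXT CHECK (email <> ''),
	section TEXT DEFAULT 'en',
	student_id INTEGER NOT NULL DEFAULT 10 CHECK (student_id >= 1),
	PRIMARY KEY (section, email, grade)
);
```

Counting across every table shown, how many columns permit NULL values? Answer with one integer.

13

courses: 7 nullable (section, weight, room, course_id, code, score, term — PK none and explicit NOT NULL columns excluded).
terms: 5 nullable (credits, room, title, due_date, term — PK (term_id) and explicit NOT NULL columns excluded).
students: 1 nullable (capacity — PK (section, email, grade) and explicit NOT NULL columns excluded).
Total: 7 + 5 + 1 = 13.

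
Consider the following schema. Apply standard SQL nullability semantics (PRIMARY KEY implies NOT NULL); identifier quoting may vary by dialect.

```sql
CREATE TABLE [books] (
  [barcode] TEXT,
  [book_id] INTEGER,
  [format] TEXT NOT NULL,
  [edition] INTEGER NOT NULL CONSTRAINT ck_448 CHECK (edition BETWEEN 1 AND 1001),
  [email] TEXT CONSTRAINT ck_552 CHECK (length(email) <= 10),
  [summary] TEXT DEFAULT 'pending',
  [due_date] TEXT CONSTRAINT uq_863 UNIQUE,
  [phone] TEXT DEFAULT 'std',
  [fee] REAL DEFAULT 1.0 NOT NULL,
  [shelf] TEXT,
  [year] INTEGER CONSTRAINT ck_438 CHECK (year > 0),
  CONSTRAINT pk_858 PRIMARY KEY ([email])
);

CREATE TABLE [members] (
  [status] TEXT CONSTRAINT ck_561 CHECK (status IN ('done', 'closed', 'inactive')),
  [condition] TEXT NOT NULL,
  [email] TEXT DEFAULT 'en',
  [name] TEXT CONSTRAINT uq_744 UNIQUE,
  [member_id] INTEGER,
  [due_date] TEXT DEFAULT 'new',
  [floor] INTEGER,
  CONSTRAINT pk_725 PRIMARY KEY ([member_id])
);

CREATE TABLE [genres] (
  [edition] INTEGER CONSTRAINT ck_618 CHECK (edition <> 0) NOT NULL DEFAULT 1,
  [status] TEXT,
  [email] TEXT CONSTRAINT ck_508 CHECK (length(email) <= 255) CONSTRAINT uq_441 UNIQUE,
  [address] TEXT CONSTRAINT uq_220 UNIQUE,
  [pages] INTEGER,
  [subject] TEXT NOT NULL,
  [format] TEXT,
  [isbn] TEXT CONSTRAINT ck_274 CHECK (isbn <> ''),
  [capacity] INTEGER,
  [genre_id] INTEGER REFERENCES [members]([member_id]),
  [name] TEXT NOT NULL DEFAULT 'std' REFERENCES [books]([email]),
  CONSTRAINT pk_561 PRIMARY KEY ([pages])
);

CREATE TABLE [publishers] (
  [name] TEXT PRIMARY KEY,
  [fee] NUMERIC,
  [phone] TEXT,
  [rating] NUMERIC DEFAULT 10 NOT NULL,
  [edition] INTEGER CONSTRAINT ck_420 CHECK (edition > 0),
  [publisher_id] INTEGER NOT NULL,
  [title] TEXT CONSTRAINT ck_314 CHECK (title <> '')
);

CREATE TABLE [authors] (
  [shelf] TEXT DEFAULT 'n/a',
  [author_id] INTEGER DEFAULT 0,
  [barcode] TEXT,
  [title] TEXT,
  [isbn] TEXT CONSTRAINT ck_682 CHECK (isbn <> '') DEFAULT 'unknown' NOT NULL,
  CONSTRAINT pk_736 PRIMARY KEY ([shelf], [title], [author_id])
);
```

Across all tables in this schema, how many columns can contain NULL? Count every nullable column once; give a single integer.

books: 7 nullable (barcode, book_id, summary, due_date, phone, shelf, year — PK (email) and explicit NOT NULL columns excluded).
members: 5 nullable (status, email, name, due_date, floor — PK (member_id) and explicit NOT NULL columns excluded).
genres: 7 nullable (status, email, address, format, isbn, capacity, genre_id — PK (pages) and explicit NOT NULL columns excluded).
publishers: 4 nullable (fee, phone, edition, title — PK (name) and explicit NOT NULL columns excluded).
authors: 1 nullable (barcode — PK (shelf, title, author_id) and explicit NOT NULL columns excluded).
Total: 7 + 5 + 7 + 4 + 1 = 24.

24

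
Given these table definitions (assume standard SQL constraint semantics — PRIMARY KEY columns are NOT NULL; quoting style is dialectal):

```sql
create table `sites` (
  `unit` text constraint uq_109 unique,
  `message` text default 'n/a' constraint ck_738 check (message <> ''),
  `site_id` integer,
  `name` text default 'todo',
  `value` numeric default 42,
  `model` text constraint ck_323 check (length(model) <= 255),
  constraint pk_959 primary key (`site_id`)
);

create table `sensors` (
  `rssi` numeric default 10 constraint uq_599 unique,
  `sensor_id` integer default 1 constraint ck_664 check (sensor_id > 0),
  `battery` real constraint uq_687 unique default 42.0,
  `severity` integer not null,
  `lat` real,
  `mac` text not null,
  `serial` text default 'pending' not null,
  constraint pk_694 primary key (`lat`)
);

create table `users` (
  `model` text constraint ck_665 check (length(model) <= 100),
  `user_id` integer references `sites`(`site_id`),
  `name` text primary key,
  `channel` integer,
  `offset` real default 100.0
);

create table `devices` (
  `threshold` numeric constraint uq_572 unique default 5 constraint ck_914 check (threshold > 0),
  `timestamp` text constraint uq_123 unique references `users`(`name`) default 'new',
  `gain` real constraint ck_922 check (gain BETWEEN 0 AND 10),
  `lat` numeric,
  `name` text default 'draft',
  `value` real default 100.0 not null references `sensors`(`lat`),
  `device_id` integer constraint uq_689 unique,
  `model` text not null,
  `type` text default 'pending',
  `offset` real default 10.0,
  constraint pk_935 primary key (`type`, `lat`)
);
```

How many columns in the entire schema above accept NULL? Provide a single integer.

18

sites: 5 nullable (unit, message, name, value, model — PK (site_id) and explicit NOT NULL columns excluded).
sensors: 3 nullable (rssi, sensor_id, battery — PK (lat) and explicit NOT NULL columns excluded).
users: 4 nullable (model, user_id, channel, offset — PK (name) and explicit NOT NULL columns excluded).
devices: 6 nullable (threshold, timestamp, gain, name, device_id, offset — PK (type, lat) and explicit NOT NULL columns excluded).
Total: 5 + 3 + 4 + 6 = 18.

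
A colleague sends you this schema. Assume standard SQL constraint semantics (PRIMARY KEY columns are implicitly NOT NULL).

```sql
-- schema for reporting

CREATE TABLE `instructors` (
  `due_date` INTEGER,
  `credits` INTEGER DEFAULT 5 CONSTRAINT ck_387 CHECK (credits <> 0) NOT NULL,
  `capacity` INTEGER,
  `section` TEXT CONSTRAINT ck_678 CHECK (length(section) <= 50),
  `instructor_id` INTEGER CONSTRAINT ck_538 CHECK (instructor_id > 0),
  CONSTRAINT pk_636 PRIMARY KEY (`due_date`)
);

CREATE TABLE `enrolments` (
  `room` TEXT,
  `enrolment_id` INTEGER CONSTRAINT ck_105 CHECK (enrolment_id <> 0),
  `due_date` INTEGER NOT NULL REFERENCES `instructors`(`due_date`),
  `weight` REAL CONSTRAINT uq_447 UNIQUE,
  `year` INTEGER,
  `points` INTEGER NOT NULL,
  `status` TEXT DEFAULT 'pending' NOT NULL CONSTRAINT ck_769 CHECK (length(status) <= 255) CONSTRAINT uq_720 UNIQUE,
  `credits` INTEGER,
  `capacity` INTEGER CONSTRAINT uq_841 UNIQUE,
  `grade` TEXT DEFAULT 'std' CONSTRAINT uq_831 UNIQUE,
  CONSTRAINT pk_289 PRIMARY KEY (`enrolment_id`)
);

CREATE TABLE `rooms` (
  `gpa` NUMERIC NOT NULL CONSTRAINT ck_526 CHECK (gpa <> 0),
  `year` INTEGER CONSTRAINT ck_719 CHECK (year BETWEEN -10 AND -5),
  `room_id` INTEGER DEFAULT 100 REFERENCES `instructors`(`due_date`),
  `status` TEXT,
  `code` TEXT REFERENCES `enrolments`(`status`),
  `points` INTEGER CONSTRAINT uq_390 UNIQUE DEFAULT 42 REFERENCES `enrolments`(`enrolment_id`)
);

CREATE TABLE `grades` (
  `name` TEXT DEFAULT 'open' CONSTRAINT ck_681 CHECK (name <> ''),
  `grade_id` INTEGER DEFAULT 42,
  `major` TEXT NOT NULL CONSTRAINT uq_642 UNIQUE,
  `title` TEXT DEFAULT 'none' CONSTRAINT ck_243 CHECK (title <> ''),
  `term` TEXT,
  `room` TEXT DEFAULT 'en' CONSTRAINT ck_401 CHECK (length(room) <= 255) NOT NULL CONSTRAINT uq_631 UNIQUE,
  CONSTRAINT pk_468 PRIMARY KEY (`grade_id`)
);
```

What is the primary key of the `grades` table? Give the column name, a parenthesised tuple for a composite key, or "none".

grade_id

grade_id is declared PRIMARY KEY as a table-level PRIMARY KEY clause.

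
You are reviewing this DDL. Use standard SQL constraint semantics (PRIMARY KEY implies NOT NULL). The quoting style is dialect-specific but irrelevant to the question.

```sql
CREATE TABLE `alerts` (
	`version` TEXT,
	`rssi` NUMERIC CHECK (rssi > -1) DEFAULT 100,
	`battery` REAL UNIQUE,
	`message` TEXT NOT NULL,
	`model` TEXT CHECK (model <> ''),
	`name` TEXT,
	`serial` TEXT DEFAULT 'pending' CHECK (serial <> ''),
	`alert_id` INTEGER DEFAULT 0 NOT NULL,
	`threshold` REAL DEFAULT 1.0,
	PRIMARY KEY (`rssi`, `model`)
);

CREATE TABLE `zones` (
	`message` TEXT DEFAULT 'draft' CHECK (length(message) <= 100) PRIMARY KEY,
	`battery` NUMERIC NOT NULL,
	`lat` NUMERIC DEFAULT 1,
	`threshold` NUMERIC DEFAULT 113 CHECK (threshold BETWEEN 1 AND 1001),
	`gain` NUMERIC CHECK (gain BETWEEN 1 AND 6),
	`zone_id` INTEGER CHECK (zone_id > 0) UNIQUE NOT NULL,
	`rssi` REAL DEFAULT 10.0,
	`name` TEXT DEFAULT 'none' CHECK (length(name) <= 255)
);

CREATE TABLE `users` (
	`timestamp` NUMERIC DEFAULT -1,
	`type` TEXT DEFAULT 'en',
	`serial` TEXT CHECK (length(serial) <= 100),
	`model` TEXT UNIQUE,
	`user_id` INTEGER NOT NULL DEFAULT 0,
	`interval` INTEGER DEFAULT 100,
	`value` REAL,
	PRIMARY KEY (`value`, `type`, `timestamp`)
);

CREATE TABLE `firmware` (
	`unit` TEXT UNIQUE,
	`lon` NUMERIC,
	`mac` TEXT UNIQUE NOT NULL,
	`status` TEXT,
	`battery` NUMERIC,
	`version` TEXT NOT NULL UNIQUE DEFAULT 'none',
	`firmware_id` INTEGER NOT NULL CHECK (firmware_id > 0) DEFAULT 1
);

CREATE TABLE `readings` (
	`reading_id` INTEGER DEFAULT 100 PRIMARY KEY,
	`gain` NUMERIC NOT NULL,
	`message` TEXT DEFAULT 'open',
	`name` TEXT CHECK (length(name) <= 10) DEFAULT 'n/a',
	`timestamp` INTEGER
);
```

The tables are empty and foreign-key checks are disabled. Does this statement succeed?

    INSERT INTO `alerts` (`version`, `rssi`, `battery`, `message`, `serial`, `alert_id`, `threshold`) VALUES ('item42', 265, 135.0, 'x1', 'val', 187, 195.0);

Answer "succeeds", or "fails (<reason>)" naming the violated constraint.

model is omitted from the column list and has no DEFAULT, so it would receive NULL.
But model is part of the PRIMARY KEY (implied NOT NULL).

fails (NOT NULL on model)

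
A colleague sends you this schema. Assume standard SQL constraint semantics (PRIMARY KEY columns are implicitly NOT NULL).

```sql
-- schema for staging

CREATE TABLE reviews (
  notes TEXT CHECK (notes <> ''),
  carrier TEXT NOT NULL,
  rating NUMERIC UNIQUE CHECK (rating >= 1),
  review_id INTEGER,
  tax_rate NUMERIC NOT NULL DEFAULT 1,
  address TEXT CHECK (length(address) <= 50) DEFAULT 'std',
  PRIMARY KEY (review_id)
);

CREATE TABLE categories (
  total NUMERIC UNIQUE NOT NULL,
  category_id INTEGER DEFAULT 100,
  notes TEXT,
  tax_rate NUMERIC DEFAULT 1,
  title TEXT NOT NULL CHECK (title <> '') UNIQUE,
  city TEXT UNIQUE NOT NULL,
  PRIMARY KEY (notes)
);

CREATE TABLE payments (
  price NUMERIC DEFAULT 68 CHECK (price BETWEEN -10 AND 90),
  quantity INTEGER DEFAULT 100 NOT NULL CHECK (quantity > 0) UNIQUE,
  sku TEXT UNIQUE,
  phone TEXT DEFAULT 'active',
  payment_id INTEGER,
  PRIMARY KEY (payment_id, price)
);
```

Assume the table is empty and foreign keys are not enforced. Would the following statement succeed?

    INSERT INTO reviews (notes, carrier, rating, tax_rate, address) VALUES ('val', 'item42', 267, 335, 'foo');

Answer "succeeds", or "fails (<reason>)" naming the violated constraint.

review_id is omitted from the column list and has no DEFAULT, so it would receive NULL.
But review_id is part of the PRIMARY KEY (implied NOT NULL).

fails (NOT NULL on review_id)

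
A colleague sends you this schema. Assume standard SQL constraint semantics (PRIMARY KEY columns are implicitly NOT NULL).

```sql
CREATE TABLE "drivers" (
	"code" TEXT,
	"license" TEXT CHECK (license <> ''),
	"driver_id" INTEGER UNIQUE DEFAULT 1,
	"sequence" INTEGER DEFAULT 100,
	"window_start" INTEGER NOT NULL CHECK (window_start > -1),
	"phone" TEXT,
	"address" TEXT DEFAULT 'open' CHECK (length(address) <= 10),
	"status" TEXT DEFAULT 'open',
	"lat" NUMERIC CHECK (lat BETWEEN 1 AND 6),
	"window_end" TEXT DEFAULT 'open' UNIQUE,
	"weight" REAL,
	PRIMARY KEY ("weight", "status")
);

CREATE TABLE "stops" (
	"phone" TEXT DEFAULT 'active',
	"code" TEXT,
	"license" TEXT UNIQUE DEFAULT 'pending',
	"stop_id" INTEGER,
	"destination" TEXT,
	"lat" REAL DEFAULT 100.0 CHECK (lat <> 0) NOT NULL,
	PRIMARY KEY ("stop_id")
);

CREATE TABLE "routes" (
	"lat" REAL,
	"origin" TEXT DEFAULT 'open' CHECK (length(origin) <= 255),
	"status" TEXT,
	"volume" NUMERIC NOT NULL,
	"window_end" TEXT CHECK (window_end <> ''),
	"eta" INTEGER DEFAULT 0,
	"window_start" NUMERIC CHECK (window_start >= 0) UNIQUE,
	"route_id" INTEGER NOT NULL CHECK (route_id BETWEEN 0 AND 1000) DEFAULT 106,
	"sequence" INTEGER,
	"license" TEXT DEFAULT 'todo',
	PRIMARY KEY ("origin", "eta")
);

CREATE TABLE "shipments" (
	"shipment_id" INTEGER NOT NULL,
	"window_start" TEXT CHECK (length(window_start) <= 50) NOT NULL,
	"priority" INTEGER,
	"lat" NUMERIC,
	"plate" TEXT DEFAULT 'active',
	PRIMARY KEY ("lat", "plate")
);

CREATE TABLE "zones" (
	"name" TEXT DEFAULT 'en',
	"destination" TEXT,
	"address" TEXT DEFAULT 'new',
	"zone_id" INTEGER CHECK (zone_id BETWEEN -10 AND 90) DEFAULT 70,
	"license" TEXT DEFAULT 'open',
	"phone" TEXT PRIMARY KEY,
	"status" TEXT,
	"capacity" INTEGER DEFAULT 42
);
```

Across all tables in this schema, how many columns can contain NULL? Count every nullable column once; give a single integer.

drivers: 8 nullable (code, license, driver_id, sequence, phone, address, lat, window_end — PK (weight, status) and explicit NOT NULL columns excluded).
stops: 4 nullable (phone, code, license, destination — PK (stop_id) and explicit NOT NULL columns excluded).
routes: 6 nullable (lat, status, window_end, window_start, sequence, license — PK (origin, eta) and explicit NOT NULL columns excluded).
shipments: 1 nullable (priority — PK (lat, plate) and explicit NOT NULL columns excluded).
zones: 7 nullable (name, destination, address, zone_id, license, status, capacity — PK (phone) and explicit NOT NULL columns excluded).
Total: 8 + 4 + 6 + 1 + 7 = 26.

26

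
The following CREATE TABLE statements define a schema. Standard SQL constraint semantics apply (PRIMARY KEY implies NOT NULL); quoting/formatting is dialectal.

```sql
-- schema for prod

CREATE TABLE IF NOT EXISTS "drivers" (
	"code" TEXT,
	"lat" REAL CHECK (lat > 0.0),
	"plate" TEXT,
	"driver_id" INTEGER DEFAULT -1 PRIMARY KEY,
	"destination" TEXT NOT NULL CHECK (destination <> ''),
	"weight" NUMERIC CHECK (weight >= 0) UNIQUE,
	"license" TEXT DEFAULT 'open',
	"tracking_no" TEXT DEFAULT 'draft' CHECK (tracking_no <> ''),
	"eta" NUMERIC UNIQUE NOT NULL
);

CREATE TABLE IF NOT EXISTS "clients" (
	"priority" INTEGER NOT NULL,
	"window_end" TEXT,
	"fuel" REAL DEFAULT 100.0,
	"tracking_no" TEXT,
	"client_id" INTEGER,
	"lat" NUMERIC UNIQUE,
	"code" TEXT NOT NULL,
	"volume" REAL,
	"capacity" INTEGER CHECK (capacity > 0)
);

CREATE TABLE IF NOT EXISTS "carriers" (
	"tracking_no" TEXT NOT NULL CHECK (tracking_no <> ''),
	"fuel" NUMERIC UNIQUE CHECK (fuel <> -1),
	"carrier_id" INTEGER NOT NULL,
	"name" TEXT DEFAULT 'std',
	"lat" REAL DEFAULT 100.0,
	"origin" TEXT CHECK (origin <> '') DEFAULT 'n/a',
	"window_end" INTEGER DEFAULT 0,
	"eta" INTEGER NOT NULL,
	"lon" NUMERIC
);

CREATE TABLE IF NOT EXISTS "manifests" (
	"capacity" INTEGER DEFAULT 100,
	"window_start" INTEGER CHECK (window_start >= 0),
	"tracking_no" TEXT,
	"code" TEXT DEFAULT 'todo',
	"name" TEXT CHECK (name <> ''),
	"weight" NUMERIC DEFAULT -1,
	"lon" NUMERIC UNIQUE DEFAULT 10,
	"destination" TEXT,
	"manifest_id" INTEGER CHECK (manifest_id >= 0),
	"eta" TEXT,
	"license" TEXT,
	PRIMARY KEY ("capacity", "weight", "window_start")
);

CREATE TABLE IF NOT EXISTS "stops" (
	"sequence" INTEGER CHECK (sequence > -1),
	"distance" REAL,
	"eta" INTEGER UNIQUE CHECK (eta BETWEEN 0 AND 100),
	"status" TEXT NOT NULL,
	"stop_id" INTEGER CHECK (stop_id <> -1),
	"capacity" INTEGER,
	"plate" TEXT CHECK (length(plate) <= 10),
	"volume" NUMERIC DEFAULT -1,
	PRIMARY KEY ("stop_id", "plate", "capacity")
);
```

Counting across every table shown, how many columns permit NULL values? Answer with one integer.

31

drivers: 6 nullable (code, lat, plate, weight, license, tracking_no — PK (driver_id) and explicit NOT NULL columns excluded).
clients: 7 nullable (window_end, fuel, tracking_no, client_id, lat, volume, capacity — PK none and explicit NOT NULL columns excluded).
carriers: 6 nullable (fuel, name, lat, origin, window_end, lon — PK none and explicit NOT NULL columns excluded).
manifests: 8 nullable (tracking_no, code, name, lon, destination, manifest_id, eta, license — PK (capacity, weight, window_start) and explicit NOT NULL columns excluded).
stops: 4 nullable (sequence, distance, eta, volume — PK (stop_id, plate, capacity) and explicit NOT NULL columns excluded).
Total: 6 + 7 + 6 + 8 + 4 = 31.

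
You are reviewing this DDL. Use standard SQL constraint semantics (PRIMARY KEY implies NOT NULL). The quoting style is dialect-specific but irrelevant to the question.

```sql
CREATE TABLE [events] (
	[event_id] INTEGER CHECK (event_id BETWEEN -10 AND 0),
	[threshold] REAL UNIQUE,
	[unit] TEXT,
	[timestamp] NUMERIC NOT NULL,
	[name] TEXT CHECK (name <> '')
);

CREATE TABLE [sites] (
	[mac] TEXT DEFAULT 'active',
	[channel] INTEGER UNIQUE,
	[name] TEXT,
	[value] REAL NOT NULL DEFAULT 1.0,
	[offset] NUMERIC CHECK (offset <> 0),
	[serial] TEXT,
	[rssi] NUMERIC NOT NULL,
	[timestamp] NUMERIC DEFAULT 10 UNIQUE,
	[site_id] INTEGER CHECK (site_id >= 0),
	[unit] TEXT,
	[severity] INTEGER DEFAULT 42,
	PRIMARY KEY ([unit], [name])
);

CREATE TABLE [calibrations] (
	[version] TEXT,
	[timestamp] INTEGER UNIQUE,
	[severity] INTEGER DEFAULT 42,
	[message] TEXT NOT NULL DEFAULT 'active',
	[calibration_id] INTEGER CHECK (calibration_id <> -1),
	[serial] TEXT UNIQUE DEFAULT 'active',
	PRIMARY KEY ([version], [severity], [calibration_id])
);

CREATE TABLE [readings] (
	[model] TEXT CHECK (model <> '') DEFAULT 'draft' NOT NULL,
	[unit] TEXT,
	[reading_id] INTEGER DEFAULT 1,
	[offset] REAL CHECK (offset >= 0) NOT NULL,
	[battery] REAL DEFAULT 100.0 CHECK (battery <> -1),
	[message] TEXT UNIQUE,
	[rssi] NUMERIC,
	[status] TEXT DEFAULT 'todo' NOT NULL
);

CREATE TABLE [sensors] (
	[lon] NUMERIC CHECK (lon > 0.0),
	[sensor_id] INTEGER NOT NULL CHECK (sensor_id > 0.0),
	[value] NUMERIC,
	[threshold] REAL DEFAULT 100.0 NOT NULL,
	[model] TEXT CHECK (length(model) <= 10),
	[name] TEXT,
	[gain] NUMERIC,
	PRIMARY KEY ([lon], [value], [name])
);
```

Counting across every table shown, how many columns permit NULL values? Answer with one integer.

20

events: 4 nullable (event_id, threshold, unit, name — PK none and explicit NOT NULL columns excluded).
sites: 7 nullable (mac, channel, offset, serial, timestamp, site_id, severity — PK (unit, name) and explicit NOT NULL columns excluded).
calibrations: 2 nullable (timestamp, serial — PK (version, severity, calibration_id) and explicit NOT NULL columns excluded).
readings: 5 nullable (unit, reading_id, battery, message, rssi — PK none and explicit NOT NULL columns excluded).
sensors: 2 nullable (model, gain — PK (lon, value, name) and explicit NOT NULL columns excluded).
Total: 4 + 7 + 2 + 5 + 2 = 20.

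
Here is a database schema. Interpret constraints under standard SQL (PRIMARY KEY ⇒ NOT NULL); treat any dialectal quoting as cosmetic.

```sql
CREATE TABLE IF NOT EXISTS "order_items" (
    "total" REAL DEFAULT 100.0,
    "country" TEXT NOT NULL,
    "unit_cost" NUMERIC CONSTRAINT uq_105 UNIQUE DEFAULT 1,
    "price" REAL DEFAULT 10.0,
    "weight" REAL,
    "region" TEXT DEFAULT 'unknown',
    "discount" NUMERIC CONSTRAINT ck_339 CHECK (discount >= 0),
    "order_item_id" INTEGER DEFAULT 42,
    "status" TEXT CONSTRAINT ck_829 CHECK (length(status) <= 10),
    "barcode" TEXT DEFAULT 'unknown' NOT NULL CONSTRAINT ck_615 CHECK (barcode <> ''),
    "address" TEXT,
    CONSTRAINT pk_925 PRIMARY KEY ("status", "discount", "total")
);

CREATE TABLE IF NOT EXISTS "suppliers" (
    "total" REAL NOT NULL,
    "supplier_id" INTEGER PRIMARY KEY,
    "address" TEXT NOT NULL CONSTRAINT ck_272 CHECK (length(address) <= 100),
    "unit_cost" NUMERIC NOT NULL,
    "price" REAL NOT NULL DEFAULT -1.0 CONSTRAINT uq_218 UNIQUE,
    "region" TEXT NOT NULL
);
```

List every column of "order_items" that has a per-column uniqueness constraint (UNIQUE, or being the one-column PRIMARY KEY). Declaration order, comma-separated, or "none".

- total: part of a composite PRIMARY KEY — only the tuple is unique, not this column on its own.
- country: no UNIQUE or single-column PK constraint.
- unit_cost: declared UNIQUE → unique.
- price: no UNIQUE or single-column PK constraint.
- weight: no UNIQUE or single-column PK constraint.
- region: no UNIQUE or single-column PK constraint.
- discount: part of a composite PRIMARY KEY — only the tuple is unique, not this column on its own.
- order_item_id: no UNIQUE or single-column PK constraint.
- status: part of a composite PRIMARY KEY — only the tuple is unique, not this column on its own.
- barcode: no UNIQUE or single-column PK constraint.
- address: no UNIQUE or single-column PK constraint.

unit_cost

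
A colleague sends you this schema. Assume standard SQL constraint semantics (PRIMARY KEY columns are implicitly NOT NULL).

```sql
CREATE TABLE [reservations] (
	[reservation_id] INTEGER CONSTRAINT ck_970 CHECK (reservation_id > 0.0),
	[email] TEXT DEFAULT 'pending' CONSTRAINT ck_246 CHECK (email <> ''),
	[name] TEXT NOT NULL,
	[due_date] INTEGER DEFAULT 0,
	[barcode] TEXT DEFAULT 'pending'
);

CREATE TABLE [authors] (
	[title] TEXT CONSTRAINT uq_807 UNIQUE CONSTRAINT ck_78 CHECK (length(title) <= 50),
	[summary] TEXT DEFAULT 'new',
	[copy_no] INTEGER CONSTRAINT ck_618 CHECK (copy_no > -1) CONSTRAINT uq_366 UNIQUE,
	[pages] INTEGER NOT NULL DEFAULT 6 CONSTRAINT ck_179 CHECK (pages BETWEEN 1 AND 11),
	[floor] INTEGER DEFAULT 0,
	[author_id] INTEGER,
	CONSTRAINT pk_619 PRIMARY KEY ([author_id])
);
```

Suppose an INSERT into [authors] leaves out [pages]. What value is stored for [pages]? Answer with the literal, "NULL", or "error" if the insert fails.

6

pages has an explicit DEFAULT 6.
When the column is omitted from an INSERT, that default is used.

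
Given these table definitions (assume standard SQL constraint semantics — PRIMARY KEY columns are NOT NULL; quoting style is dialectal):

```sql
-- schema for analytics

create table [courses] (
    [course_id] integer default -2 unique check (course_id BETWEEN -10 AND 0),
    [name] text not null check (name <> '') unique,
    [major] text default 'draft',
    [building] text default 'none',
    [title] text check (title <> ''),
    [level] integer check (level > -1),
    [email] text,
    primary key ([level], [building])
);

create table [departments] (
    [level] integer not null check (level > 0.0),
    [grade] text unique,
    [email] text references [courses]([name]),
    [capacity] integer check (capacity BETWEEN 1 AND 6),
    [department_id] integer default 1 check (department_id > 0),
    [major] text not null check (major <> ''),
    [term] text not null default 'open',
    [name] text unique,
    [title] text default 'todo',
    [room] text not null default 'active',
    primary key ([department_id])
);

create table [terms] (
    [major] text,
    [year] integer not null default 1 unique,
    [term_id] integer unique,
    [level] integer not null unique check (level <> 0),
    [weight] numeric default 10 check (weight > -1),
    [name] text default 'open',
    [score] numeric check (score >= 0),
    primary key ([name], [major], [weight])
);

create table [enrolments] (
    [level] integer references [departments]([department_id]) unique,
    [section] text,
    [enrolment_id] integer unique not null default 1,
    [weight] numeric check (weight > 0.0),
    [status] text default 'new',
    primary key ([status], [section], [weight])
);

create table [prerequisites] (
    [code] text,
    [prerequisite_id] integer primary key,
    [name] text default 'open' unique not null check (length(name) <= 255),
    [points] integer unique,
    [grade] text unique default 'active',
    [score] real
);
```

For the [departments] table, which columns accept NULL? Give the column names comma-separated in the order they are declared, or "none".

grade, email, capacity, name, title

- level: declared NOT NULL → not nullable.
- grade: UNIQUE does not imply NOT NULL → nullable.
- email: a foreign key column may be NULL unless separately constrained → nullable.
- capacity: CHECK does not forbid NULL (a CHECK constraint passes when its expression is NULL) → nullable.
- department_id: part of the PRIMARY KEY, which implies NOT NULL → not nullable.
- major: declared NOT NULL → not nullable.
- term: declared NOT NULL → not nullable.
- name: UNIQUE does not imply NOT NULL → nullable.
- title: DEFAULT only fills an omitted column; an explicit NULL is still allowed → nullable.
- room: declared NOT NULL → not nullable.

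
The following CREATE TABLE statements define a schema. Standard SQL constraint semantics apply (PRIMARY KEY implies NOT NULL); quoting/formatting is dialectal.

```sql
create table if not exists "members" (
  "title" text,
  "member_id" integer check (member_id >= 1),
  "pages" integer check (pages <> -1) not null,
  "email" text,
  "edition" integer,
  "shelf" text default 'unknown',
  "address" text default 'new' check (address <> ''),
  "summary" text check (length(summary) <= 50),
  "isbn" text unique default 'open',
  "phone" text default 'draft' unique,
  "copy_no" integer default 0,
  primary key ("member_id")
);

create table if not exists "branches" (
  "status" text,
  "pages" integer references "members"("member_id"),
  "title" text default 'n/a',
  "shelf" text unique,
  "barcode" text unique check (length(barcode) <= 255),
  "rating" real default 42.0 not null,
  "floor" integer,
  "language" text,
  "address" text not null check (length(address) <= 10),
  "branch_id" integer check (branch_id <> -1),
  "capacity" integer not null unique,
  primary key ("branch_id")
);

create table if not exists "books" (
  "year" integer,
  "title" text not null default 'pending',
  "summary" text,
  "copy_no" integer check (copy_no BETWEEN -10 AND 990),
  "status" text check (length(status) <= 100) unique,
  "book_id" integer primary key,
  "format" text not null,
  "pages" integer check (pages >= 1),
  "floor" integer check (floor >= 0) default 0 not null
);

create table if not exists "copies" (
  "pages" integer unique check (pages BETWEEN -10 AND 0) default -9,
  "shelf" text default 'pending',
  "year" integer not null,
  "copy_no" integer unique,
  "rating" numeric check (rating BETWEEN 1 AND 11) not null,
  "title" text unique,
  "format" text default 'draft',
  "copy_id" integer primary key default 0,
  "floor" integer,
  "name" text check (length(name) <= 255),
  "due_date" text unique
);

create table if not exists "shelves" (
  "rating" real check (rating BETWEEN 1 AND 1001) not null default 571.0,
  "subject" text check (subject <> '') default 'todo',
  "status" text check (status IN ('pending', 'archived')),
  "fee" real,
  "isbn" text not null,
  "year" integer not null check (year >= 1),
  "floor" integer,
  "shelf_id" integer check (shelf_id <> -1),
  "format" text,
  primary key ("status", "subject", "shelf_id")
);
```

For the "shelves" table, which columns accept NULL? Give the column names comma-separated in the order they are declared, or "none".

fee, floor, format

- rating: declared NOT NULL → not nullable.
- subject: part of the PRIMARY KEY, which implies NOT NULL → not nullable.
- status: part of the PRIMARY KEY, which implies NOT NULL → not nullable.
- fee: no NOT NULL constraint applies → nullable.
- isbn: declared NOT NULL → not nullable.
- year: declared NOT NULL → not nullable.
- floor: no NOT NULL constraint applies → nullable.
- shelf_id: part of the PRIMARY KEY, which implies NOT NULL → not nullable.
- format: no NOT NULL constraint applies → nullable.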